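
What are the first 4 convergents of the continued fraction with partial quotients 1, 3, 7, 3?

1/1, 4/3, 29/22, 91/69

Using the convergent recurrence p_i = a_i*p_{i-1} + p_{i-2}, q_i = a_i*q_{i-1} + q_{i-2} with p_{-2}=0, p_{-1}=1, q_{-2}=1, q_{-1}=0:
  i=0: a_0=1, p_0 = 1*1 + 0 = 1, q_0 = 1*0 + 1 = 1.
  i=1: a_1=3, p_1 = 3*1 + 1 = 4, q_1 = 3*1 + 0 = 3.
  i=2: a_2=7, p_2 = 7*4 + 1 = 29, q_2 = 7*3 + 1 = 22.
  i=3: a_3=3, p_3 = 3*29 + 4 = 91, q_3 = 3*22 + 3 = 69.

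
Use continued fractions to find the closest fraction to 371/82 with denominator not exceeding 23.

Expand x = 371/82 as a continued fraction with the Euclidean algorithm:
  371 = 4*82 + 43, so a_0 = 4.
  82 = 1*43 + 39, so a_1 = 1.
  43 = 1*39 + 4, so a_2 = 1.
  39 = 9*4 + 3, so a_3 = 9.
  4 = 1*3 + 1, so a_4 = 1.
  3 = 3*1 + 0, so a_5 = 3.
so x = [4; 1, 1, 9, 1, 3].
Convergents (p_i = a_i*p_{i-1} + p_{i-2}, q_i = a_i*q_{i-1} + q_{i-2} with p_{-2}=0, p_{-1}=1, q_{-2}=1, q_{-1}=0), until the denominator exceeds 23:
  i=0: a_0=4, p_0 = 4*1 + 0 = 4, q_0 = 4*0 + 1 = 1.
  i=1: a_1=1, p_1 = 1*4 + 1 = 5, q_1 = 1*1 + 0 = 1.
  i=2: a_2=1, p_2 = 1*5 + 4 = 9, q_2 = 1*1 + 1 = 2.
  i=3: a_3=9, p_3 = 9*9 + 5 = 86, q_3 = 9*2 + 1 = 19.
  i=4: a_4=1, p_4 = 1*86 + 9 = 95, q_4 = 1*19 + 2 = 21.
  i=5: a_5=3, p_5 = 3*95 + 86 = 371, q_5 = 3*21 + 19 = 82.
q_5 = 82 > 23, so the last convergent with denominator <= 23 is p_4/q_4 = 95/21.
The closest fraction with denominator <= 23 is either p_4/q_4 or the intermediate fraction (k*p_4 + p_3)/(k*q_4 + q_3) with the largest k >= 1 whose denominator stays <= 23; these approach x as k grows, and every other convergent or intermediate fraction in range is farther away.
Largest k: floor((23 - q_3)/q_4) = floor((23 - 19)/21) = 0.
Since k = 0, no intermediate fraction beyond p_4/q_4 has denominator <= 23, so the convergent 95/21 is the closest (its error is |371*21 - 95*82|/(82*21) = 1/1722).

95/21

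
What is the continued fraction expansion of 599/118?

[5; 13, 9]

Run the Euclidean algorithm on 599 and 118; the successive quotients are the partial quotients a_0, a_1, ... (each step inverts the fractional part left over by the previous one):
  599 = 5*118 + 9, so a_0 = 5.
  118 = 13*9 + 1, so a_1 = 13.
  9 = 9*1 + 0, so a_2 = 9.
The remainder reaches 0 after 3 divisions, so the expansion has 3 partial quotients, read off in order.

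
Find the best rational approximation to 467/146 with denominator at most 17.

16/5

Expand x = 467/146 as a continued fraction with the Euclidean algorithm:
  467 = 3*146 + 29, so a_0 = 3.
  146 = 5*29 + 1, so a_1 = 5.
  29 = 29*1 + 0, so a_2 = 29.
so x = [3; 5, 29].
Convergents (p_i = a_i*p_{i-1} + p_{i-2}, q_i = a_i*q_{i-1} + q_{i-2} with p_{-2}=0, p_{-1}=1, q_{-2}=1, q_{-1}=0), until the denominator exceeds 17:
  i=0: a_0=3, p_0 = 3*1 + 0 = 3, q_0 = 3*0 + 1 = 1.
  i=1: a_1=5, p_1 = 5*3 + 1 = 16, q_1 = 5*1 + 0 = 5.
  i=2: a_2=29, p_2 = 29*16 + 3 = 467, q_2 = 29*5 + 1 = 146.
q_2 = 146 > 17, so the last convergent with denominator <= 17 is p_1/q_1 = 16/5.
The closest fraction with denominator <= 17 is either p_1/q_1 or the intermediate fraction (k*p_1 + p_0)/(k*q_1 + q_0) with the largest k >= 1 whose denominator stays <= 17; these approach x as k grows, and every other convergent or intermediate fraction in range is farther away.
Largest k: floor((17 - q_0)/q_1) = floor((17 - 1)/5) = 3.
That gives (3*16 + 3)/(3*5 + 1) = 51/16.
Compare the errors: |x - 16/5| = |467*5 - 16*146|/(146*5) = 1/730, and |x - 51/16| = |467*16 - 51*146|/(146*16) = 26/2336.
Cross-multiplying, 1*2336 = 2336 < 18980 = 26*730, so 1/730 is smaller: the convergent 16/5 is closer to x than 51/16.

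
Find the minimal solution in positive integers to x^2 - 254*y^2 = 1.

(x, y) = (255, 16)

First expand sqrt(254) as a continued fraction. With x_i = (sqrt(254) + m_i)/d_i and (m_0, d_0) = (0, 1): a_0 = floor(sqrt(254)) = 15, since 15^2 = 225 <= 254 < 256 = 16^2.
Iterate m_{i+1} = d_i*a_i - m_i, d_{i+1} = (254 - m_{i+1}^2)/d_i, a_{i+1} = floor((a_0 + m_{i+1})/d_{i+1}):
  m_1 = 1*15 - 0 = 15, d_1 = (254 - 15^2)/1 = 29/1 = 29, a_1 = floor((15 + 15)/29) = 1.
  m_2 = 29*1 - 15 = 14, d_2 = (254 - 14^2)/29 = 58/29 = 2, a_2 = floor((15 + 14)/2) = 14.
  m_3 = 2*14 - 14 = 14, d_3 = (254 - 14^2)/2 = 58/2 = 29, a_3 = floor((15 + 14)/29) = 1.
  m_4 = 29*1 - 14 = 15, d_4 = (254 - 15^2)/29 = 29/29 = 1, a_4 = floor((15 + 15)/1) = 30.
  m_5 = 1*30 - 15 = 15, d_5 = (254 - 15^2)/1 = 29/1 = 29: (m_5, d_5) = (m_1, d_1) = (15, 29), so from here the quotients repeat a_1, ..., a_4; the period length is 4.
So sqrt(254) = [15; (1, 14, 1, 30)] with period length k = 4.
k is even, so the fundamental solution of x^2 - 254y^2 = 1 is (p_{k-1}, q_{k-1}) = (p_3, q_3); compute convergents through index 3.
Convergents (p_i = a_i*p_{i-1} + p_{i-2}, q_i = a_i*q_{i-1} + q_{i-2} with p_{-2}=0, p_{-1}=1, q_{-2}=1, q_{-1}=0):
  i=0: a_0=15, p_0 = 15*1 + 0 = 15, q_0 = 15*0 + 1 = 1.
  i=1: a_1=1, p_1 = 1*15 + 1 = 16, q_1 = 1*1 + 0 = 1.
  i=2: a_2=14, p_2 = 14*16 + 15 = 239, q_2 = 14*1 + 1 = 15.
  i=3: a_3=1, p_3 = 1*239 + 16 = 255, q_3 = 1*15 + 1 = 16.
Check: 255^2 - 254*16^2 = 65025 - 65024 = 1, so (x, y) = (255, 16) solves the equation, and by the theorem it is the least positive solution.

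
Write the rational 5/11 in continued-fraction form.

[0; 2, 5]

Run the Euclidean algorithm on 5 and 11; the successive quotients are the partial quotients a_0, a_1, ... (each step inverts the fractional part left over by the previous one):
  5 = 0*11 + 5, so a_0 = 0.
  11 = 2*5 + 1, so a_1 = 2.
  5 = 5*1 + 0, so a_2 = 5.
The remainder reaches 0 after 3 divisions, so the expansion has 3 partial quotients, read off in order.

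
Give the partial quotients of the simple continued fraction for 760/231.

[3; 3, 2, 4, 3, 2]

Run the Euclidean algorithm on 760 and 231; the successive quotients are the partial quotients a_0, a_1, ... (each step inverts the fractional part left over by the previous one):
  760 = 3*231 + 67, so a_0 = 3.
  231 = 3*67 + 30, so a_1 = 3.
  67 = 2*30 + 7, so a_2 = 2.
  30 = 4*7 + 2, so a_3 = 4.
  7 = 3*2 + 1, so a_4 = 3.
  2 = 2*1 + 0, so a_5 = 2.
The remainder reaches 0 after 6 divisions, so the expansion has 6 partial quotients, read off in order.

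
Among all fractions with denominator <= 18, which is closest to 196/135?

Expand x = 196/135 as a continued fraction with the Euclidean algorithm:
  196 = 1*135 + 61, so a_0 = 1.
  135 = 2*61 + 13, so a_1 = 2.
  61 = 4*13 + 9, so a_2 = 4.
  13 = 1*9 + 4, so a_3 = 1.
  9 = 2*4 + 1, so a_4 = 2.
  4 = 4*1 + 0, so a_5 = 4.
so x = [1; 2, 4, 1, 2, 4].
Convergents (p_i = a_i*p_{i-1} + p_{i-2}, q_i = a_i*q_{i-1} + q_{i-2} with p_{-2}=0, p_{-1}=1, q_{-2}=1, q_{-1}=0), until the denominator exceeds 18:
  i=0: a_0=1, p_0 = 1*1 + 0 = 1, q_0 = 1*0 + 1 = 1.
  i=1: a_1=2, p_1 = 2*1 + 1 = 3, q_1 = 2*1 + 0 = 2.
  i=2: a_2=4, p_2 = 4*3 + 1 = 13, q_2 = 4*2 + 1 = 9.
  i=3: a_3=1, p_3 = 1*13 + 3 = 16, q_3 = 1*9 + 2 = 11.
  i=4: a_4=2, p_4 = 2*16 + 13 = 45, q_4 = 2*11 + 9 = 31.
q_4 = 31 > 18, so the last convergent with denominator <= 18 is p_3/q_3 = 16/11.
The closest fraction with denominator <= 18 is either p_3/q_3 or the intermediate fraction (k*p_3 + p_2)/(k*q_3 + q_2) with the largest k >= 1 whose denominator stays <= 18; these approach x as k grows, and every other convergent or intermediate fraction in range is farther away.
Largest k: floor((18 - q_2)/q_3) = floor((18 - 9)/11) = 0.
Since k = 0, no intermediate fraction beyond p_3/q_3 has denominator <= 18, so the convergent 16/11 is the closest (its error is |196*11 - 16*135|/(135*11) = 4/1485).

16/11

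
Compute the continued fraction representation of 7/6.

Run the Euclidean algorithm on 7 and 6; the successive quotients are the partial quotients a_0, a_1, ... (each step inverts the fractional part left over by the previous one):
  7 = 1*6 + 1, so a_0 = 1.
  6 = 6*1 + 0, so a_1 = 6.
The remainder reaches 0 after 2 divisions, so the expansion has 2 partial quotients, read off in order.

[1; 6]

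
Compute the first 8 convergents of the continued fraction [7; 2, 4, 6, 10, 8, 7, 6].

Using the convergent recurrence p_i = a_i*p_{i-1} + p_{i-2}, q_i = a_i*q_{i-1} + q_{i-2} with p_{-2}=0, p_{-1}=1, q_{-2}=1, q_{-1}=0:
  i=0: a_0=7, p_0 = 7*1 + 0 = 7, q_0 = 7*0 + 1 = 1.
  i=1: a_1=2, p_1 = 2*7 + 1 = 15, q_1 = 2*1 + 0 = 2.
  i=2: a_2=4, p_2 = 4*15 + 7 = 67, q_2 = 4*2 + 1 = 9.
  i=3: a_3=6, p_3 = 6*67 + 15 = 417, q_3 = 6*9 + 2 = 56.
  i=4: a_4=10, p_4 = 10*417 + 67 = 4237, q_4 = 10*56 + 9 = 569.
  i=5: a_5=8, p_5 = 8*4237 + 417 = 34313, q_5 = 8*569 + 56 = 4608.
  i=6: a_6=7, p_6 = 7*34313 + 4237 = 244428, q_6 = 7*4608 + 569 = 32825.
  i=7: a_7=6, p_7 = 6*244428 + 34313 = 1500881, q_7 = 6*32825 + 4608 = 201558.

7/1, 15/2, 67/9, 417/56, 4237/569, 34313/4608, 244428/32825, 1500881/201558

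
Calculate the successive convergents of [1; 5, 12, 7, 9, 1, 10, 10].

Using the convergent recurrence p_i = a_i*p_{i-1} + p_{i-2}, q_i = a_i*q_{i-1} + q_{i-2} with p_{-2}=0, p_{-1}=1, q_{-2}=1, q_{-1}=0:
  i=0: a_0=1, p_0 = 1*1 + 0 = 1, q_0 = 1*0 + 1 = 1.
  i=1: a_1=5, p_1 = 5*1 + 1 = 6, q_1 = 5*1 + 0 = 5.
  i=2: a_2=12, p_2 = 12*6 + 1 = 73, q_2 = 12*5 + 1 = 61.
  i=3: a_3=7, p_3 = 7*73 + 6 = 517, q_3 = 7*61 + 5 = 432.
  i=4: a_4=9, p_4 = 9*517 + 73 = 4726, q_4 = 9*432 + 61 = 3949.
  i=5: a_5=1, p_5 = 1*4726 + 517 = 5243, q_5 = 1*3949 + 432 = 4381.
  i=6: a_6=10, p_6 = 10*5243 + 4726 = 57156, q_6 = 10*4381 + 3949 = 47759.
  i=7: a_7=10, p_7 = 10*57156 + 5243 = 576803, q_7 = 10*47759 + 4381 = 481971.

1/1, 6/5, 73/61, 517/432, 4726/3949, 5243/4381, 57156/47759, 576803/481971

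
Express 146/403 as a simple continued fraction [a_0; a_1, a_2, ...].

[0; 2, 1, 3, 5, 1, 5]

Run the Euclidean algorithm on 146 and 403; the successive quotients are the partial quotients a_0, a_1, ... (each step inverts the fractional part left over by the previous one):
  146 = 0*403 + 146, so a_0 = 0.
  403 = 2*146 + 111, so a_1 = 2.
  146 = 1*111 + 35, so a_2 = 1.
  111 = 3*35 + 6, so a_3 = 3.
  35 = 5*6 + 5, so a_4 = 5.
  6 = 1*5 + 1, so a_5 = 1.
  5 = 5*1 + 0, so a_6 = 5.
The remainder reaches 0 after 7 divisions, so the expansion has 7 partial quotients, read off in order.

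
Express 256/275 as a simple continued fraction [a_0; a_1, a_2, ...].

Run the Euclidean algorithm on 256 and 275; the successive quotients are the partial quotients a_0, a_1, ... (each step inverts the fractional part left over by the previous one):
  256 = 0*275 + 256, so a_0 = 0.
  275 = 1*256 + 19, so a_1 = 1.
  256 = 13*19 + 9, so a_2 = 13.
  19 = 2*9 + 1, so a_3 = 2.
  9 = 9*1 + 0, so a_4 = 9.
The remainder reaches 0 after 5 divisions, so the expansion has 5 partial quotients, read off in order.

[0; 1, 13, 2, 9]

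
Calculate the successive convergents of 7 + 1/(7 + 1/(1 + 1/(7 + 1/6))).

Using the convergent recurrence p_i = a_i*p_{i-1} + p_{i-2}, q_i = a_i*q_{i-1} + q_{i-2} with p_{-2}=0, p_{-1}=1, q_{-2}=1, q_{-1}=0:
  i=0: a_0=7, p_0 = 7*1 + 0 = 7, q_0 = 7*0 + 1 = 1.
  i=1: a_1=7, p_1 = 7*7 + 1 = 50, q_1 = 7*1 + 0 = 7.
  i=2: a_2=1, p_2 = 1*50 + 7 = 57, q_2 = 1*7 + 1 = 8.
  i=3: a_3=7, p_3 = 7*57 + 50 = 449, q_3 = 7*8 + 7 = 63.
  i=4: a_4=6, p_4 = 6*449 + 57 = 2751, q_4 = 6*63 + 8 = 386.

7/1, 50/7, 57/8, 449/63, 2751/386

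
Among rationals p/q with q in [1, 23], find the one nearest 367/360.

1/1

Expand x = 367/360 as a continued fraction with the Euclidean algorithm:
  367 = 1*360 + 7, so a_0 = 1.
  360 = 51*7 + 3, so a_1 = 51.
  7 = 2*3 + 1, so a_2 = 2.
  3 = 3*1 + 0, so a_3 = 3.
so x = [1; 51, 2, 3].
Convergents (p_i = a_i*p_{i-1} + p_{i-2}, q_i = a_i*q_{i-1} + q_{i-2} with p_{-2}=0, p_{-1}=1, q_{-2}=1, q_{-1}=0), until the denominator exceeds 23:
  i=0: a_0=1, p_0 = 1*1 + 0 = 1, q_0 = 1*0 + 1 = 1.
  i=1: a_1=51, p_1 = 51*1 + 1 = 52, q_1 = 51*1 + 0 = 51.
q_1 = 51 > 23, so the last convergent with denominator <= 23 is p_0/q_0 = 1/1.
The closest fraction with denominator <= 23 is either p_0/q_0 or the intermediate fraction (k*p_0 + p_{-1})/(k*q_0 + q_{-1}) with the largest k >= 1 whose denominator stays <= 23; these approach x as k grows, and every other convergent or intermediate fraction in range is farther away.
Largest k: floor((23 - q_{-1})/q_0) = floor((23 - 0)/1) = 23 (using the seeds p_{-1} = 1, q_{-1} = 0).
That gives (23*1 + 1)/(23*1 + 0) = 24/23.
Compare the errors: |x - 1/1| = |367*1 - 1*360|/(360*1) = 7/360, and |x - 24/23| = |367*23 - 24*360|/(360*23) = 199/8280.
Cross-multiplying, 7*8280 = 57960 < 71640 = 199*360, so 7/360 is smaller: the convergent 1/1 is closer to x than 24/23.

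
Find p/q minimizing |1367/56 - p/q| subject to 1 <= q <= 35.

415/17

Expand x = 1367/56 as a continued fraction with the Euclidean algorithm:
  1367 = 24*56 + 23, so a_0 = 24.
  56 = 2*23 + 10, so a_1 = 2.
  23 = 2*10 + 3, so a_2 = 2.
  10 = 3*3 + 1, so a_3 = 3.
  3 = 3*1 + 0, so a_4 = 3.
so x = [24; 2, 2, 3, 3].
Convergents (p_i = a_i*p_{i-1} + p_{i-2}, q_i = a_i*q_{i-1} + q_{i-2} with p_{-2}=0, p_{-1}=1, q_{-2}=1, q_{-1}=0), until the denominator exceeds 35:
  i=0: a_0=24, p_0 = 24*1 + 0 = 24, q_0 = 24*0 + 1 = 1.
  i=1: a_1=2, p_1 = 2*24 + 1 = 49, q_1 = 2*1 + 0 = 2.
  i=2: a_2=2, p_2 = 2*49 + 24 = 122, q_2 = 2*2 + 1 = 5.
  i=3: a_3=3, p_3 = 3*122 + 49 = 415, q_3 = 3*5 + 2 = 17.
  i=4: a_4=3, p_4 = 3*415 + 122 = 1367, q_4 = 3*17 + 5 = 56.
q_4 = 56 > 35, so the last convergent with denominator <= 35 is p_3/q_3 = 415/17.
The closest fraction with denominator <= 35 is either p_3/q_3 or the intermediate fraction (k*p_3 + p_2)/(k*q_3 + q_2) with the largest k >= 1 whose denominator stays <= 35; these approach x as k grows, and every other convergent or intermediate fraction in range is farther away.
Largest k: floor((35 - q_2)/q_3) = floor((35 - 5)/17) = 1.
That gives (1*415 + 122)/(1*17 + 5) = 537/22.
Compare the errors: |x - 415/17| = |1367*17 - 415*56|/(56*17) = 1/952, and |x - 537/22| = |1367*22 - 537*56|/(56*22) = 2/1232.
Cross-multiplying, 1*1232 = 1232 < 1904 = 2*952, so 1/952 is smaller: the convergent 415/17 is closer to x than 537/22.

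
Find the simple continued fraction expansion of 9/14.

[0; 1, 1, 1, 4]

Run the Euclidean algorithm on 9 and 14; the successive quotients are the partial quotients a_0, a_1, ... (each step inverts the fractional part left over by the previous one):
  9 = 0*14 + 9, so a_0 = 0.
  14 = 1*9 + 5, so a_1 = 1.
  9 = 1*5 + 4, so a_2 = 1.
  5 = 1*4 + 1, so a_3 = 1.
  4 = 4*1 + 0, so a_4 = 4.
The remainder reaches 0 after 5 divisions, so the expansion has 5 partial quotients, read off in order.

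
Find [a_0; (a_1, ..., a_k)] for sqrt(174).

Write x_i = (sqrt(174) + m_i)/d_i with (m_0, d_0) = (0, 1). a_0 = floor(sqrt(174)) = 13, since 13^2 = 169 <= 174 < 196 = 14^2.
Iterate m_{i+1} = d_i*a_i - m_i, d_{i+1} = (174 - m_{i+1}^2)/d_i, a_{i+1} = floor((a_0 + m_{i+1})/d_{i+1}):
  m_1 = 1*13 - 0 = 13, d_1 = (174 - 13^2)/1 = 5/1 = 5, a_1 = floor((13 + 13)/5) = 5.
  m_2 = 5*5 - 13 = 12, d_2 = (174 - 12^2)/5 = 30/5 = 6, a_2 = floor((13 + 12)/6) = 4.
  m_3 = 6*4 - 12 = 12, d_3 = (174 - 12^2)/6 = 30/6 = 5, a_3 = floor((13 + 12)/5) = 5.
  m_4 = 5*5 - 12 = 13, d_4 = (174 - 13^2)/5 = 5/5 = 1, a_4 = floor((13 + 13)/1) = 26.
  m_5 = 1*26 - 13 = 13, d_5 = (174 - 13^2)/1 = 5/1 = 5: (m_5, d_5) = (m_1, d_1) = (13, 5), so from here the quotients repeat a_1, ..., a_4; the period length is 4.
Hence the expansion of sqrt(174) is a_0 = 13 followed by the repeating block 5, 4, 5, 26 (period 4).

[13; (5, 4, 5, 26)]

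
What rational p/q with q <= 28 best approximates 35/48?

Expand x = 35/48 as a continued fraction with the Euclidean algorithm:
  35 = 0*48 + 35, so a_0 = 0.
  48 = 1*35 + 13, so a_1 = 1.
  35 = 2*13 + 9, so a_2 = 2.
  13 = 1*9 + 4, so a_3 = 1.
  9 = 2*4 + 1, so a_4 = 2.
  4 = 4*1 + 0, so a_5 = 4.
so x = [0; 1, 2, 1, 2, 4].
Convergents (p_i = a_i*p_{i-1} + p_{i-2}, q_i = a_i*q_{i-1} + q_{i-2} with p_{-2}=0, p_{-1}=1, q_{-2}=1, q_{-1}=0), until the denominator exceeds 28:
  i=0: a_0=0, p_0 = 0*1 + 0 = 0, q_0 = 0*0 + 1 = 1.
  i=1: a_1=1, p_1 = 1*0 + 1 = 1, q_1 = 1*1 + 0 = 1.
  i=2: a_2=2, p_2 = 2*1 + 0 = 2, q_2 = 2*1 + 1 = 3.
  i=3: a_3=1, p_3 = 1*2 + 1 = 3, q_3 = 1*3 + 1 = 4.
  i=4: a_4=2, p_4 = 2*3 + 2 = 8, q_4 = 2*4 + 3 = 11.
  i=5: a_5=4, p_5 = 4*8 + 3 = 35, q_5 = 4*11 + 4 = 48.
q_5 = 48 > 28, so the last convergent with denominator <= 28 is p_4/q_4 = 8/11.
The closest fraction with denominator <= 28 is either p_4/q_4 or the intermediate fraction (k*p_4 + p_3)/(k*q_4 + q_3) with the largest k >= 1 whose denominator stays <= 28; these approach x as k grows, and every other convergent or intermediate fraction in range is farther away.
Largest k: floor((28 - q_3)/q_4) = floor((28 - 4)/11) = 2.
That gives (2*8 + 3)/(2*11 + 4) = 19/26.
Compare the errors: |x - 8/11| = |35*11 - 8*48|/(48*11) = 1/528, and |x - 19/26| = |35*26 - 19*48|/(48*26) = 2/1248.
Cross-multiplying, 2*528 = 1056 < 1248 = 1*1248, so 2/1248 is smaller: the intermediate fraction 19/26 is closer to x than 8/11.

19/26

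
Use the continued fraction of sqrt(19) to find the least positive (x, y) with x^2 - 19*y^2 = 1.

(x, y) = (170, 39)

First expand sqrt(19) as a continued fraction. With x_i = (sqrt(19) + m_i)/d_i and (m_0, d_0) = (0, 1): a_0 = floor(sqrt(19)) = 4, since 4^2 = 16 <= 19 < 25 = 5^2.
Iterate m_{i+1} = d_i*a_i - m_i, d_{i+1} = (19 - m_{i+1}^2)/d_i, a_{i+1} = floor((a_0 + m_{i+1})/d_{i+1}):
  m_1 = 1*4 - 0 = 4, d_1 = (19 - 4^2)/1 = 3/1 = 3, a_1 = floor((4 + 4)/3) = 2.
  m_2 = 3*2 - 4 = 2, d_2 = (19 - 2^2)/3 = 15/3 = 5, a_2 = floor((4 + 2)/5) = 1.
  m_3 = 5*1 - 2 = 3, d_3 = (19 - 3^2)/5 = 10/5 = 2, a_3 = floor((4 + 3)/2) = 3.
  m_4 = 2*3 - 3 = 3, d_4 = (19 - 3^2)/2 = 10/2 = 5, a_4 = floor((4 + 3)/5) = 1.
  m_5 = 5*1 - 3 = 2, d_5 = (19 - 2^2)/5 = 15/5 = 3, a_5 = floor((4 + 2)/3) = 2.
  m_6 = 3*2 - 2 = 4, d_6 = (19 - 4^2)/3 = 3/3 = 1, a_6 = floor((4 + 4)/1) = 8.
  m_7 = 1*8 - 4 = 4, d_7 = (19 - 4^2)/1 = 3/1 = 3: (m_7, d_7) = (m_1, d_1) = (4, 3), so from here the quotients repeat a_1, ..., a_6; the period length is 6.
So sqrt(19) = [4; (2, 1, 3, 1, 2, 8)] with period length k = 6.
k is even, so the fundamental solution of x^2 - 19y^2 = 1 is (p_{k-1}, q_{k-1}) = (p_5, q_5); compute convergents through index 5.
Convergents (p_i = a_i*p_{i-1} + p_{i-2}, q_i = a_i*q_{i-1} + q_{i-2} with p_{-2}=0, p_{-1}=1, q_{-2}=1, q_{-1}=0):
  i=0: a_0=4, p_0 = 4*1 + 0 = 4, q_0 = 4*0 + 1 = 1.
  i=1: a_1=2, p_1 = 2*4 + 1 = 9, q_1 = 2*1 + 0 = 2.
  i=2: a_2=1, p_2 = 1*9 + 4 = 13, q_2 = 1*2 + 1 = 3.
  i=3: a_3=3, p_3 = 3*13 + 9 = 48, q_3 = 3*3 + 2 = 11.
  i=4: a_4=1, p_4 = 1*48 + 13 = 61, q_4 = 1*11 + 3 = 14.
  i=5: a_5=2, p_5 = 2*61 + 48 = 170, q_5 = 2*14 + 11 = 39.
Check: 170^2 - 19*39^2 = 28900 - 28899 = 1, so (x, y) = (170, 39) solves the equation, and by the theorem it is the least positive solution.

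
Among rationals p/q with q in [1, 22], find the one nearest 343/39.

Expand x = 343/39 as a continued fraction with the Euclidean algorithm:
  343 = 8*39 + 31, so a_0 = 8.
  39 = 1*31 + 8, so a_1 = 1.
  31 = 3*8 + 7, so a_2 = 3.
  8 = 1*7 + 1, so a_3 = 1.
  7 = 7*1 + 0, so a_4 = 7.
so x = [8; 1, 3, 1, 7].
Convergents (p_i = a_i*p_{i-1} + p_{i-2}, q_i = a_i*q_{i-1} + q_{i-2} with p_{-2}=0, p_{-1}=1, q_{-2}=1, q_{-1}=0), until the denominator exceeds 22:
  i=0: a_0=8, p_0 = 8*1 + 0 = 8, q_0 = 8*0 + 1 = 1.
  i=1: a_1=1, p_1 = 1*8 + 1 = 9, q_1 = 1*1 + 0 = 1.
  i=2: a_2=3, p_2 = 3*9 + 8 = 35, q_2 = 3*1 + 1 = 4.
  i=3: a_3=1, p_3 = 1*35 + 9 = 44, q_3 = 1*4 + 1 = 5.
  i=4: a_4=7, p_4 = 7*44 + 35 = 343, q_4 = 7*5 + 4 = 39.
q_4 = 39 > 22, so the last convergent with denominator <= 22 is p_3/q_3 = 44/5.
The closest fraction with denominator <= 22 is either p_3/q_3 or the intermediate fraction (k*p_3 + p_2)/(k*q_3 + q_2) with the largest k >= 1 whose denominator stays <= 22; these approach x as k grows, and every other convergent or intermediate fraction in range is farther away.
Largest k: floor((22 - q_2)/q_3) = floor((22 - 4)/5) = 3.
That gives (3*44 + 35)/(3*5 + 4) = 167/19.
Compare the errors: |x - 44/5| = |343*5 - 44*39|/(39*5) = 1/195, and |x - 167/19| = |343*19 - 167*39|/(39*19) = 4/741.
Cross-multiplying, 1*741 = 741 < 780 = 4*195, so 1/195 is smaller: the convergent 44/5 is closer to x than 167/19.

44/5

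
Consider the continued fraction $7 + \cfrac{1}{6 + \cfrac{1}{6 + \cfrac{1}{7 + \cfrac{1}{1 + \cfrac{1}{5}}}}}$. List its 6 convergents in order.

Using the convergent recurrence p_i = a_i*p_{i-1} + p_{i-2}, q_i = a_i*q_{i-1} + q_{i-2} with p_{-2}=0, p_{-1}=1, q_{-2}=1, q_{-1}=0:
  i=0: a_0=7, p_0 = 7*1 + 0 = 7, q_0 = 7*0 + 1 = 1.
  i=1: a_1=6, p_1 = 6*7 + 1 = 43, q_1 = 6*1 + 0 = 6.
  i=2: a_2=6, p_2 = 6*43 + 7 = 265, q_2 = 6*6 + 1 = 37.
  i=3: a_3=7, p_3 = 7*265 + 43 = 1898, q_3 = 7*37 + 6 = 265.
  i=4: a_4=1, p_4 = 1*1898 + 265 = 2163, q_4 = 1*265 + 37 = 302.
  i=5: a_5=5, p_5 = 5*2163 + 1898 = 12713, q_5 = 5*302 + 265 = 1775.

7/1, 43/6, 265/37, 1898/265, 2163/302, 12713/1775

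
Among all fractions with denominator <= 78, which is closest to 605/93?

Expand x = 605/93 as a continued fraction with the Euclidean algorithm:
  605 = 6*93 + 47, so a_0 = 6.
  93 = 1*47 + 46, so a_1 = 1.
  47 = 1*46 + 1, so a_2 = 1.
  46 = 46*1 + 0, so a_3 = 46.
so x = [6; 1, 1, 46].
Convergents (p_i = a_i*p_{i-1} + p_{i-2}, q_i = a_i*q_{i-1} + q_{i-2} with p_{-2}=0, p_{-1}=1, q_{-2}=1, q_{-1}=0), until the denominator exceeds 78:
  i=0: a_0=6, p_0 = 6*1 + 0 = 6, q_0 = 6*0 + 1 = 1.
  i=1: a_1=1, p_1 = 1*6 + 1 = 7, q_1 = 1*1 + 0 = 1.
  i=2: a_2=1, p_2 = 1*7 + 6 = 13, q_2 = 1*1 + 1 = 2.
  i=3: a_3=46, p_3 = 46*13 + 7 = 605, q_3 = 46*2 + 1 = 93.
q_3 = 93 > 78, so the last convergent with denominator <= 78 is p_2/q_2 = 13/2.
The closest fraction with denominator <= 78 is either p_2/q_2 or the intermediate fraction (k*p_2 + p_1)/(k*q_2 + q_1) with the largest k >= 1 whose denominator stays <= 78; these approach x as k grows, and every other convergent or intermediate fraction in range is farther away.
Largest k: floor((78 - q_1)/q_2) = floor((78 - 1)/2) = 38.
That gives (38*13 + 7)/(38*2 + 1) = 501/77.
Compare the errors: |x - 13/2| = |605*2 - 13*93|/(93*2) = 1/186, and |x - 501/77| = |605*77 - 501*93|/(93*77) = 8/7161.
Cross-multiplying, 8*186 = 1488 < 7161 = 1*7161, so 8/7161 is smaller: the intermediate fraction 501/77 is closer to x than 13/2.

501/77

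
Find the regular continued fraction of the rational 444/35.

Run the Euclidean algorithm on 444 and 35; the successive quotients are the partial quotients a_0, a_1, ... (each step inverts the fractional part left over by the previous one):
  444 = 12*35 + 24, so a_0 = 12.
  35 = 1*24 + 11, so a_1 = 1.
  24 = 2*11 + 2, so a_2 = 2.
  11 = 5*2 + 1, so a_3 = 5.
  2 = 2*1 + 0, so a_4 = 2.
The remainder reaches 0 after 5 divisions, so the expansion has 5 partial quotients, read off in order.

[12; 1, 2, 5, 2]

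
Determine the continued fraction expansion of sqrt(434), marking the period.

Write x_i = (sqrt(434) + m_i)/d_i with (m_0, d_0) = (0, 1). a_0 = floor(sqrt(434)) = 20, since 20^2 = 400 <= 434 < 441 = 21^2.
Iterate m_{i+1} = d_i*a_i - m_i, d_{i+1} = (434 - m_{i+1}^2)/d_i, a_{i+1} = floor((a_0 + m_{i+1})/d_{i+1}):
  m_1 = 1*20 - 0 = 20, d_1 = (434 - 20^2)/1 = 34/1 = 34, a_1 = floor((20 + 20)/34) = 1.
  m_2 = 34*1 - 20 = 14, d_2 = (434 - 14^2)/34 = 238/34 = 7, a_2 = floor((20 + 14)/7) = 4.
  m_3 = 7*4 - 14 = 14, d_3 = (434 - 14^2)/7 = 238/7 = 34, a_3 = floor((20 + 14)/34) = 1.
  m_4 = 34*1 - 14 = 20, d_4 = (434 - 20^2)/34 = 34/34 = 1, a_4 = floor((20 + 20)/1) = 40.
  m_5 = 1*40 - 20 = 20, d_5 = (434 - 20^2)/1 = 34/1 = 34: (m_5, d_5) = (m_1, d_1) = (20, 34), so from here the quotients repeat a_1, ..., a_4; the period length is 4.
Hence the expansion of sqrt(434) is a_0 = 20 followed by the repeating block 1, 4, 1, 40 (period 4).

[20; (1, 4, 1, 40)]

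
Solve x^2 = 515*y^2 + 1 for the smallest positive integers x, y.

(x, y) = (17406, 767)

First expand sqrt(515) as a continued fraction. With x_i = (sqrt(515) + m_i)/d_i and (m_0, d_0) = (0, 1): a_0 = floor(sqrt(515)) = 22, since 22^2 = 484 <= 515 < 529 = 23^2.
Iterate m_{i+1} = d_i*a_i - m_i, d_{i+1} = (515 - m_{i+1}^2)/d_i, a_{i+1} = floor((a_0 + m_{i+1})/d_{i+1}):
  m_1 = 1*22 - 0 = 22, d_1 = (515 - 22^2)/1 = 31/1 = 31, a_1 = floor((22 + 22)/31) = 1.
  m_2 = 31*1 - 22 = 9, d_2 = (515 - 9^2)/31 = 434/31 = 14, a_2 = floor((22 + 9)/14) = 2.
  m_3 = 14*2 - 9 = 19, d_3 = (515 - 19^2)/14 = 154/14 = 11, a_3 = floor((22 + 19)/11) = 3.
  m_4 = 11*3 - 19 = 14, d_4 = (515 - 14^2)/11 = 319/11 = 29, a_4 = floor((22 + 14)/29) = 1.
  m_5 = 29*1 - 14 = 15, d_5 = (515 - 15^2)/29 = 290/29 = 10, a_5 = floor((22 + 15)/10) = 3.
  m_6 = 10*3 - 15 = 15, d_6 = (515 - 15^2)/10 = 290/10 = 29, a_6 = floor((22 + 15)/29) = 1.
  m_7 = 29*1 - 15 = 14, d_7 = (515 - 14^2)/29 = 319/29 = 11, a_7 = floor((22 + 14)/11) = 3.
  m_8 = 11*3 - 14 = 19, d_8 = (515 - 19^2)/11 = 154/11 = 14, a_8 = floor((22 + 19)/14) = 2.
  m_9 = 14*2 - 19 = 9, d_9 = (515 - 9^2)/14 = 434/14 = 31, a_9 = floor((22 + 9)/31) = 1.
  m_10 = 31*1 - 9 = 22, d_10 = (515 - 22^2)/31 = 31/31 = 1, a_10 = floor((22 + 22)/1) = 44.
  m_11 = 1*44 - 22 = 22, d_11 = (515 - 22^2)/1 = 31/1 = 31: (m_11, d_11) = (m_1, d_1) = (22, 31), so from here the quotients repeat a_1, ..., a_10; the period length is 10.
So sqrt(515) = [22; (1, 2, 3, 1, 3, 1, 3, 2, 1, 44)] with period length k = 10.
k is even, so the fundamental solution of x^2 - 515y^2 = 1 is (p_{k-1}, q_{k-1}) = (p_9, q_9); compute convergents through index 9.
Convergents (p_i = a_i*p_{i-1} + p_{i-2}, q_i = a_i*q_{i-1} + q_{i-2} with p_{-2}=0, p_{-1}=1, q_{-2}=1, q_{-1}=0):
  i=0: a_0=22, p_0 = 22*1 + 0 = 22, q_0 = 22*0 + 1 = 1.
  i=1: a_1=1, p_1 = 1*22 + 1 = 23, q_1 = 1*1 + 0 = 1.
  i=2: a_2=2, p_2 = 2*23 + 22 = 68, q_2 = 2*1 + 1 = 3.
  i=3: a_3=3, p_3 = 3*68 + 23 = 227, q_3 = 3*3 + 1 = 10.
  i=4: a_4=1, p_4 = 1*227 + 68 = 295, q_4 = 1*10 + 3 = 13.
  i=5: a_5=3, p_5 = 3*295 + 227 = 1112, q_5 = 3*13 + 10 = 49.
  i=6: a_6=1, p_6 = 1*1112 + 295 = 1407, q_6 = 1*49 + 13 = 62.
  i=7: a_7=3, p_7 = 3*1407 + 1112 = 5333, q_7 = 3*62 + 49 = 235.
  i=8: a_8=2, p_8 = 2*5333 + 1407 = 12073, q_8 = 2*235 + 62 = 532.
  i=9: a_9=1, p_9 = 1*12073 + 5333 = 17406, q_9 = 1*532 + 235 = 767.
Check: 17406^2 - 515*767^2 = 302968836 - 302968835 = 1, so (x, y) = (17406, 767) solves the equation, and by the theorem it is the least positive solution.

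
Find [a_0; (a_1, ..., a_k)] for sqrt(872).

[29; (1, 1, 7, 1, 13, 1, 7, 1, 1, 58)]

Write x_i = (sqrt(872) + m_i)/d_i with (m_0, d_0) = (0, 1). a_0 = floor(sqrt(872)) = 29, since 29^2 = 841 <= 872 < 900 = 30^2.
Iterate m_{i+1} = d_i*a_i - m_i, d_{i+1} = (872 - m_{i+1}^2)/d_i, a_{i+1} = floor((a_0 + m_{i+1})/d_{i+1}):
  m_1 = 1*29 - 0 = 29, d_1 = (872 - 29^2)/1 = 31/1 = 31, a_1 = floor((29 + 29)/31) = 1.
  m_2 = 31*1 - 29 = 2, d_2 = (872 - 2^2)/31 = 868/31 = 28, a_2 = floor((29 + 2)/28) = 1.
  m_3 = 28*1 - 2 = 26, d_3 = (872 - 26^2)/28 = 196/28 = 7, a_3 = floor((29 + 26)/7) = 7.
  m_4 = 7*7 - 26 = 23, d_4 = (872 - 23^2)/7 = 343/7 = 49, a_4 = floor((29 + 23)/49) = 1.
  m_5 = 49*1 - 23 = 26, d_5 = (872 - 26^2)/49 = 196/49 = 4, a_5 = floor((29 + 26)/4) = 13.
  m_6 = 4*13 - 26 = 26, d_6 = (872 - 26^2)/4 = 196/4 = 49, a_6 = floor((29 + 26)/49) = 1.
  m_7 = 49*1 - 26 = 23, d_7 = (872 - 23^2)/49 = 343/49 = 7, a_7 = floor((29 + 23)/7) = 7.
  m_8 = 7*7 - 23 = 26, d_8 = (872 - 26^2)/7 = 196/7 = 28, a_8 = floor((29 + 26)/28) = 1.
  m_9 = 28*1 - 26 = 2, d_9 = (872 - 2^2)/28 = 868/28 = 31, a_9 = floor((29 + 2)/31) = 1.
  m_10 = 31*1 - 2 = 29, d_10 = (872 - 29^2)/31 = 31/31 = 1, a_10 = floor((29 + 29)/1) = 58.
  m_11 = 1*58 - 29 = 29, d_11 = (872 - 29^2)/1 = 31/1 = 31: (m_11, d_11) = (m_1, d_1) = (29, 31), so from here the quotients repeat a_1, ..., a_10; the period length is 10.
Hence the expansion of sqrt(872) is a_0 = 29 followed by the repeating block 1, 1, 7, 1, 13, 1, 7, 1, 1, 58 (period 10).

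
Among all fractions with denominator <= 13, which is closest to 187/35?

16/3

Expand x = 187/35 as a continued fraction with the Euclidean algorithm:
  187 = 5*35 + 12, so a_0 = 5.
  35 = 2*12 + 11, so a_1 = 2.
  12 = 1*11 + 1, so a_2 = 1.
  11 = 11*1 + 0, so a_3 = 11.
so x = [5; 2, 1, 11].
Convergents (p_i = a_i*p_{i-1} + p_{i-2}, q_i = a_i*q_{i-1} + q_{i-2} with p_{-2}=0, p_{-1}=1, q_{-2}=1, q_{-1}=0), until the denominator exceeds 13:
  i=0: a_0=5, p_0 = 5*1 + 0 = 5, q_0 = 5*0 + 1 = 1.
  i=1: a_1=2, p_1 = 2*5 + 1 = 11, q_1 = 2*1 + 0 = 2.
  i=2: a_2=1, p_2 = 1*11 + 5 = 16, q_2 = 1*2 + 1 = 3.
  i=3: a_3=11, p_3 = 11*16 + 11 = 187, q_3 = 11*3 + 2 = 35.
q_3 = 35 > 13, so the last convergent with denominator <= 13 is p_2/q_2 = 16/3.
The closest fraction with denominator <= 13 is either p_2/q_2 or the intermediate fraction (k*p_2 + p_1)/(k*q_2 + q_1) with the largest k >= 1 whose denominator stays <= 13; these approach x as k grows, and every other convergent or intermediate fraction in range is farther away.
Largest k: floor((13 - q_1)/q_2) = floor((13 - 2)/3) = 3.
That gives (3*16 + 11)/(3*3 + 2) = 59/11.
Compare the errors: |x - 16/3| = |187*3 - 16*35|/(35*3) = 1/105, and |x - 59/11| = |187*11 - 59*35|/(35*11) = 8/385.
Cross-multiplying, 1*385 = 385 < 840 = 8*105, so 1/105 is smaller: the convergent 16/3 is closer to x than 59/11.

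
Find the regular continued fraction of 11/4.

Run the Euclidean algorithm on 11 and 4; the successive quotients are the partial quotients a_0, a_1, ... (each step inverts the fractional part left over by the previous one):
  11 = 2*4 + 3, so a_0 = 2.
  4 = 1*3 + 1, so a_1 = 1.
  3 = 3*1 + 0, so a_2 = 3.
The remainder reaches 0 after 3 divisions, so the expansion has 3 partial quotients, read off in order.

[2; 1, 3]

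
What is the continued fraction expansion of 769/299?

Run the Euclidean algorithm on 769 and 299; the successive quotients are the partial quotients a_0, a_1, ... (each step inverts the fractional part left over by the previous one):
  769 = 2*299 + 171, so a_0 = 2.
  299 = 1*171 + 128, so a_1 = 1.
  171 = 1*128 + 43, so a_2 = 1.
  128 = 2*43 + 42, so a_3 = 2.
  43 = 1*42 + 1, so a_4 = 1.
  42 = 42*1 + 0, so a_5 = 42.
The remainder reaches 0 after 6 divisions, so the expansion has 6 partial quotients, read off in order.

[2; 1, 1, 2, 1, 42]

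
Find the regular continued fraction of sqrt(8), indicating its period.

Write x_i = (sqrt(8) + m_i)/d_i with (m_0, d_0) = (0, 1). a_0 = floor(sqrt(8)) = 2, since 2^2 = 4 <= 8 < 9 = 3^2.
Iterate m_{i+1} = d_i*a_i - m_i, d_{i+1} = (8 - m_{i+1}^2)/d_i, a_{i+1} = floor((a_0 + m_{i+1})/d_{i+1}):
  m_1 = 1*2 - 0 = 2, d_1 = (8 - 2^2)/1 = 4/1 = 4, a_1 = floor((2 + 2)/4) = 1.
  m_2 = 4*1 - 2 = 2, d_2 = (8 - 2^2)/4 = 4/4 = 1, a_2 = floor((2 + 2)/1) = 4.
  m_3 = 1*4 - 2 = 2, d_3 = (8 - 2^2)/1 = 4/1 = 4: (m_3, d_3) = (m_1, d_1) = (2, 4), so from here the quotients repeat a_1, a_2; the period length is 2.
Hence the expansion of sqrt(8) is a_0 = 2 followed by the repeating block 1, 4 (period 2).

[2; (1, 4)]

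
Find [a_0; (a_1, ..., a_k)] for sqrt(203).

[14; (4, 28)]

Write x_i = (sqrt(203) + m_i)/d_i with (m_0, d_0) = (0, 1). a_0 = floor(sqrt(203)) = 14, since 14^2 = 196 <= 203 < 225 = 15^2.
Iterate m_{i+1} = d_i*a_i - m_i, d_{i+1} = (203 - m_{i+1}^2)/d_i, a_{i+1} = floor((a_0 + m_{i+1})/d_{i+1}):
  m_1 = 1*14 - 0 = 14, d_1 = (203 - 14^2)/1 = 7/1 = 7, a_1 = floor((14 + 14)/7) = 4.
  m_2 = 7*4 - 14 = 14, d_2 = (203 - 14^2)/7 = 7/7 = 1, a_2 = floor((14 + 14)/1) = 28.
  m_3 = 1*28 - 14 = 14, d_3 = (203 - 14^2)/1 = 7/1 = 7: (m_3, d_3) = (m_1, d_1) = (14, 7), so from here the quotients repeat a_1, a_2; the period length is 2.
Hence the expansion of sqrt(203) is a_0 = 14 followed by the repeating block 4, 28 (period 2).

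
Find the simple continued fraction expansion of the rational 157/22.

Run the Euclidean algorithm on 157 and 22; the successive quotients are the partial quotients a_0, a_1, ... (each step inverts the fractional part left over by the previous one):
  157 = 7*22 + 3, so a_0 = 7.
  22 = 7*3 + 1, so a_1 = 7.
  3 = 3*1 + 0, so a_2 = 3.
The remainder reaches 0 after 3 divisions, so the expansion has 3 partial quotients, read off in order.

[7; 7, 3]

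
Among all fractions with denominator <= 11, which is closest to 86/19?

Expand x = 86/19 as a continued fraction with the Euclidean algorithm:
  86 = 4*19 + 10, so a_0 = 4.
  19 = 1*10 + 9, so a_1 = 1.
  10 = 1*9 + 1, so a_2 = 1.
  9 = 9*1 + 0, so a_3 = 9.
so x = [4; 1, 1, 9].
Convergents (p_i = a_i*p_{i-1} + p_{i-2}, q_i = a_i*q_{i-1} + q_{i-2} with p_{-2}=0, p_{-1}=1, q_{-2}=1, q_{-1}=0), until the denominator exceeds 11:
  i=0: a_0=4, p_0 = 4*1 + 0 = 4, q_0 = 4*0 + 1 = 1.
  i=1: a_1=1, p_1 = 1*4 + 1 = 5, q_1 = 1*1 + 0 = 1.
  i=2: a_2=1, p_2 = 1*5 + 4 = 9, q_2 = 1*1 + 1 = 2.
  i=3: a_3=9, p_3 = 9*9 + 5 = 86, q_3 = 9*2 + 1 = 19.
q_3 = 19 > 11, so the last convergent with denominator <= 11 is p_2/q_2 = 9/2.
The closest fraction with denominator <= 11 is either p_2/q_2 or the intermediate fraction (k*p_2 + p_1)/(k*q_2 + q_1) with the largest k >= 1 whose denominator stays <= 11; these approach x as k grows, and every other convergent or intermediate fraction in range is farther away.
Largest k: floor((11 - q_1)/q_2) = floor((11 - 1)/2) = 5.
That gives (5*9 + 5)/(5*2 + 1) = 50/11.
Compare the errors: |x - 9/2| = |86*2 - 9*19|/(19*2) = 1/38, and |x - 50/11| = |86*11 - 50*19|/(19*11) = 4/209.
Cross-multiplying, 4*38 = 152 < 209 = 1*209, so 4/209 is smaller: the intermediate fraction 50/11 is closer to x than 9/2.

50/11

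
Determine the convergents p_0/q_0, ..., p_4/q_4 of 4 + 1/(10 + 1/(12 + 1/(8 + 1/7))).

Using the convergent recurrence p_i = a_i*p_{i-1} + p_{i-2}, q_i = a_i*q_{i-1} + q_{i-2} with p_{-2}=0, p_{-1}=1, q_{-2}=1, q_{-1}=0:
  i=0: a_0=4, p_0 = 4*1 + 0 = 4, q_0 = 4*0 + 1 = 1.
  i=1: a_1=10, p_1 = 10*4 + 1 = 41, q_1 = 10*1 + 0 = 10.
  i=2: a_2=12, p_2 = 12*41 + 4 = 496, q_2 = 12*10 + 1 = 121.
  i=3: a_3=8, p_3 = 8*496 + 41 = 4009, q_3 = 8*121 + 10 = 978.
  i=4: a_4=7, p_4 = 7*4009 + 496 = 28559, q_4 = 7*978 + 121 = 6967.

4/1, 41/10, 496/121, 4009/978, 28559/6967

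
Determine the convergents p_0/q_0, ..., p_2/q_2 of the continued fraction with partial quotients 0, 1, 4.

Using the convergent recurrence p_i = a_i*p_{i-1} + p_{i-2}, q_i = a_i*q_{i-1} + q_{i-2} with p_{-2}=0, p_{-1}=1, q_{-2}=1, q_{-1}=0:
  i=0: a_0=0, p_0 = 0*1 + 0 = 0, q_0 = 0*0 + 1 = 1.
  i=1: a_1=1, p_1 = 1*0 + 1 = 1, q_1 = 1*1 + 0 = 1.
  i=2: a_2=4, p_2 = 4*1 + 0 = 4, q_2 = 4*1 + 1 = 5.

0/1, 1/1, 4/5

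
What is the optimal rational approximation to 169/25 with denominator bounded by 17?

115/17

Expand x = 169/25 as a continued fraction with the Euclidean algorithm:
  169 = 6*25 + 19, so a_0 = 6.
  25 = 1*19 + 6, so a_1 = 1.
  19 = 3*6 + 1, so a_2 = 3.
  6 = 6*1 + 0, so a_3 = 6.
so x = [6; 1, 3, 6].
Convergents (p_i = a_i*p_{i-1} + p_{i-2}, q_i = a_i*q_{i-1} + q_{i-2} with p_{-2}=0, p_{-1}=1, q_{-2}=1, q_{-1}=0), until the denominator exceeds 17:
  i=0: a_0=6, p_0 = 6*1 + 0 = 6, q_0 = 6*0 + 1 = 1.
  i=1: a_1=1, p_1 = 1*6 + 1 = 7, q_1 = 1*1 + 0 = 1.
  i=2: a_2=3, p_2 = 3*7 + 6 = 27, q_2 = 3*1 + 1 = 4.
  i=3: a_3=6, p_3 = 6*27 + 7 = 169, q_3 = 6*4 + 1 = 25.
q_3 = 25 > 17, so the last convergent with denominator <= 17 is p_2/q_2 = 27/4.
The closest fraction with denominator <= 17 is either p_2/q_2 or the intermediate fraction (k*p_2 + p_1)/(k*q_2 + q_1) with the largest k >= 1 whose denominator stays <= 17; these approach x as k grows, and every other convergent or intermediate fraction in range is farther away.
Largest k: floor((17 - q_1)/q_2) = floor((17 - 1)/4) = 4.
That gives (4*27 + 7)/(4*4 + 1) = 115/17.
Compare the errors: |x - 27/4| = |169*4 - 27*25|/(25*4) = 1/100, and |x - 115/17| = |169*17 - 115*25|/(25*17) = 2/425.
Cross-multiplying, 2*100 = 200 < 425 = 1*425, so 2/425 is smaller: the intermediate fraction 115/17 is closer to x than 27/4.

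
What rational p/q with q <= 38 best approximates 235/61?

Expand x = 235/61 as a continued fraction with the Euclidean algorithm:
  235 = 3*61 + 52, so a_0 = 3.
  61 = 1*52 + 9, so a_1 = 1.
  52 = 5*9 + 7, so a_2 = 5.
  9 = 1*7 + 2, so a_3 = 1.
  7 = 3*2 + 1, so a_4 = 3.
  2 = 2*1 + 0, so a_5 = 2.
so x = [3; 1, 5, 1, 3, 2].
Convergents (p_i = a_i*p_{i-1} + p_{i-2}, q_i = a_i*q_{i-1} + q_{i-2} with p_{-2}=0, p_{-1}=1, q_{-2}=1, q_{-1}=0), until the denominator exceeds 38:
  i=0: a_0=3, p_0 = 3*1 + 0 = 3, q_0 = 3*0 + 1 = 1.
  i=1: a_1=1, p_1 = 1*3 + 1 = 4, q_1 = 1*1 + 0 = 1.
  i=2: a_2=5, p_2 = 5*4 + 3 = 23, q_2 = 5*1 + 1 = 6.
  i=3: a_3=1, p_3 = 1*23 + 4 = 27, q_3 = 1*6 + 1 = 7.
  i=4: a_4=3, p_4 = 3*27 + 23 = 104, q_4 = 3*7 + 6 = 27.
  i=5: a_5=2, p_5 = 2*104 + 27 = 235, q_5 = 2*27 + 7 = 61.
q_5 = 61 > 38, so the last convergent with denominator <= 38 is p_4/q_4 = 104/27.
The closest fraction with denominator <= 38 is either p_4/q_4 or the intermediate fraction (k*p_4 + p_3)/(k*q_4 + q_3) with the largest k >= 1 whose denominator stays <= 38; these approach x as k grows, and every other convergent or intermediate fraction in range is farther away.
Largest k: floor((38 - q_3)/q_4) = floor((38 - 7)/27) = 1.
That gives (1*104 + 27)/(1*27 + 7) = 131/34.
Compare the errors: |x - 104/27| = |235*27 - 104*61|/(61*27) = 1/1647, and |x - 131/34| = |235*34 - 131*61|/(61*34) = 1/2074.
Cross-multiplying, 1*1647 = 1647 < 2074 = 1*2074, so 1/2074 is smaller: the intermediate fraction 131/34 is closer to x than 104/27.

131/34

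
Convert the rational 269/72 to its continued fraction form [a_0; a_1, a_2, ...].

[3; 1, 2, 1, 3, 1, 3]

Run the Euclidean algorithm on 269 and 72; the successive quotients are the partial quotients a_0, a_1, ... (each step inverts the fractional part left over by the previous one):
  269 = 3*72 + 53, so a_0 = 3.
  72 = 1*53 + 19, so a_1 = 1.
  53 = 2*19 + 15, so a_2 = 2.
  19 = 1*15 + 4, so a_3 = 1.
  15 = 3*4 + 3, so a_4 = 3.
  4 = 1*3 + 1, so a_5 = 1.
  3 = 3*1 + 0, so a_6 = 3.
The remainder reaches 0 after 7 divisions, so the expansion has 7 partial quotients, read off in order.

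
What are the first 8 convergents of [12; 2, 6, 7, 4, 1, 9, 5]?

Using the convergent recurrence p_i = a_i*p_{i-1} + p_{i-2}, q_i = a_i*q_{i-1} + q_{i-2} with p_{-2}=0, p_{-1}=1, q_{-2}=1, q_{-1}=0:
  i=0: a_0=12, p_0 = 12*1 + 0 = 12, q_0 = 12*0 + 1 = 1.
  i=1: a_1=2, p_1 = 2*12 + 1 = 25, q_1 = 2*1 + 0 = 2.
  i=2: a_2=6, p_2 = 6*25 + 12 = 162, q_2 = 6*2 + 1 = 13.
  i=3: a_3=7, p_3 = 7*162 + 25 = 1159, q_3 = 7*13 + 2 = 93.
  i=4: a_4=4, p_4 = 4*1159 + 162 = 4798, q_4 = 4*93 + 13 = 385.
  i=5: a_5=1, p_5 = 1*4798 + 1159 = 5957, q_5 = 1*385 + 93 = 478.
  i=6: a_6=9, p_6 = 9*5957 + 4798 = 58411, q_6 = 9*478 + 385 = 4687.
  i=7: a_7=5, p_7 = 5*58411 + 5957 = 298012, q_7 = 5*4687 + 478 = 23913.

12/1, 25/2, 162/13, 1159/93, 4798/385, 5957/478, 58411/4687, 298012/23913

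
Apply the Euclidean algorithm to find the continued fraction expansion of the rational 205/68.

[3; 68]

Run the Euclidean algorithm on 205 and 68; the successive quotients are the partial quotients a_0, a_1, ... (each step inverts the fractional part left over by the previous one):
  205 = 3*68 + 1, so a_0 = 3.
  68 = 68*1 + 0, so a_1 = 68.
The remainder reaches 0 after 2 divisions, so the expansion has 2 partial quotients, read off in order.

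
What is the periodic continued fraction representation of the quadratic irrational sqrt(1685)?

[41; (20, 1, 1, 20, 82)]

Write x_i = (sqrt(1685) + m_i)/d_i with (m_0, d_0) = (0, 1). a_0 = floor(sqrt(1685)) = 41, since 41^2 = 1681 <= 1685 < 1764 = 42^2.
Iterate m_{i+1} = d_i*a_i - m_i, d_{i+1} = (1685 - m_{i+1}^2)/d_i, a_{i+1} = floor((a_0 + m_{i+1})/d_{i+1}):
  m_1 = 1*41 - 0 = 41, d_1 = (1685 - 41^2)/1 = 4/1 = 4, a_1 = floor((41 + 41)/4) = 20.
  m_2 = 4*20 - 41 = 39, d_2 = (1685 - 39^2)/4 = 164/4 = 41, a_2 = floor((41 + 39)/41) = 1.
  m_3 = 41*1 - 39 = 2, d_3 = (1685 - 2^2)/41 = 1681/41 = 41, a_3 = floor((41 + 2)/41) = 1.
  m_4 = 41*1 - 2 = 39, d_4 = (1685 - 39^2)/41 = 164/41 = 4, a_4 = floor((41 + 39)/4) = 20.
  m_5 = 4*20 - 39 = 41, d_5 = (1685 - 41^2)/4 = 4/4 = 1, a_5 = floor((41 + 41)/1) = 82.
  m_6 = 1*82 - 41 = 41, d_6 = (1685 - 41^2)/1 = 4/1 = 4: (m_6, d_6) = (m_1, d_1) = (41, 4), so from here the quotients repeat a_1, ..., a_5; the period length is 5.
Hence the expansion of sqrt(1685) is a_0 = 41 followed by the repeating block 20, 1, 1, 20, 82 (period 5).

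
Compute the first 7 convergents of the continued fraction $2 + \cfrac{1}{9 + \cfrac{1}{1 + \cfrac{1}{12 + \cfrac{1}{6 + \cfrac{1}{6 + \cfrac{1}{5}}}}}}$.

2/1, 19/9, 21/10, 271/129, 1647/784, 10153/4833, 52412/24949

Using the convergent recurrence p_i = a_i*p_{i-1} + p_{i-2}, q_i = a_i*q_{i-1} + q_{i-2} with p_{-2}=0, p_{-1}=1, q_{-2}=1, q_{-1}=0:
  i=0: a_0=2, p_0 = 2*1 + 0 = 2, q_0 = 2*0 + 1 = 1.
  i=1: a_1=9, p_1 = 9*2 + 1 = 19, q_1 = 9*1 + 0 = 9.
  i=2: a_2=1, p_2 = 1*19 + 2 = 21, q_2 = 1*9 + 1 = 10.
  i=3: a_3=12, p_3 = 12*21 + 19 = 271, q_3 = 12*10 + 9 = 129.
  i=4: a_4=6, p_4 = 6*271 + 21 = 1647, q_4 = 6*129 + 10 = 784.
  i=5: a_5=6, p_5 = 6*1647 + 271 = 10153, q_5 = 6*784 + 129 = 4833.
  i=6: a_6=5, p_6 = 5*10153 + 1647 = 52412, q_6 = 5*4833 + 784 = 24949.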